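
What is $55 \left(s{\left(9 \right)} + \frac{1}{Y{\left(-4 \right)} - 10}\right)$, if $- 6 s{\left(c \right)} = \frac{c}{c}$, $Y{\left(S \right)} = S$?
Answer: $- \frac{275}{21} \approx -13.095$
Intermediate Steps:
$s{\left(c \right)} = - \frac{1}{6}$ ($s{\left(c \right)} = - \frac{c \frac{1}{c}}{6} = \left(- \frac{1}{6}\right) 1 = - \frac{1}{6}$)
$55 \left(s{\left(9 \right)} + \frac{1}{Y{\left(-4 \right)} - 10}\right) = 55 \left(- \frac{1}{6} + \frac{1}{-4 - 10}\right) = 55 \left(- \frac{1}{6} + \frac{1}{-14}\right) = 55 \left(- \frac{1}{6} - \frac{1}{14}\right) = 55 \left(- \frac{5}{21}\right) = - \frac{275}{21}$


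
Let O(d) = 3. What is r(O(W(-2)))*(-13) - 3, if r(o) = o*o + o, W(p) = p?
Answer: -159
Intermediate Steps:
r(o) = o + o**2 (r(o) = o**2 + o = o + o**2)
r(O(W(-2)))*(-13) - 3 = (3*(1 + 3))*(-13) - 3 = (3*4)*(-13) - 3 = 12*(-13) - 3 = -156 - 3 = -159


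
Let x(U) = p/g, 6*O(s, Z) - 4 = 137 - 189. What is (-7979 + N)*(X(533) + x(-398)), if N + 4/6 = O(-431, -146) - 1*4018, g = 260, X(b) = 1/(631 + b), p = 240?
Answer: -503553677/45396 ≈ -11092.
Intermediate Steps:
O(s, Z) = -8 (O(s, Z) = ⅔ + (137 - 189)/6 = ⅔ + (⅙)*(-52) = ⅔ - 26/3 = -8)
N = -12080/3 (N = -⅔ + (-8 - 1*4018) = -⅔ + (-8 - 4018) = -⅔ - 4026 = -12080/3 ≈ -4026.7)
x(U) = 12/13 (x(U) = 240/260 = 240*(1/260) = 12/13)
(-7979 + N)*(X(533) + x(-398)) = (-7979 - 12080/3)*(1/(631 + 533) + 12/13) = -36017*(1/1164 + 12/13)/3 = -36017/3*13981/15132 = -503553677/45396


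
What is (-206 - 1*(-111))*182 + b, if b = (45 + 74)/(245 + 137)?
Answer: -6604661/382 ≈ -17290.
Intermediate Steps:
b = 119/382 ≈ 0.31152
(-206 - 1*(-111))*182 + b = (-206 - 1*(-111))*182 + 119/382 = (-206 + 111)*182 + 119/382 = -95*182 + 119/382 = -17290 + 119/382 = -6604661/382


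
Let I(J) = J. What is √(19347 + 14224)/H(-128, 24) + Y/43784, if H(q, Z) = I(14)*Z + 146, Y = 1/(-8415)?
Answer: -1/368442360 + √33571/482 ≈ 0.38013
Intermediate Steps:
Y = -1/8415 ≈ -0.00011884
H(q, Z) = 146 + 14*Z (H(q, Z) = 14*Z + 146 = 146 + 14*Z)
√(19347 + 14224)/H(-128, 24) + Y/43784 = √(19347 + 14224)/(146 + 14*24) - 1/8415/43784 = √33571/(146 + 336) - 1/8415*1/43784 = √33571/482 - 1/368442360 = -1/368442360 + √33571/482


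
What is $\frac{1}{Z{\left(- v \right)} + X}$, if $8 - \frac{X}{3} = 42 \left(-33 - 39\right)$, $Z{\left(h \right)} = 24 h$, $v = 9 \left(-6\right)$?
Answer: $\frac{1}{10392} \approx 9.6228 \cdot 10^{-5}$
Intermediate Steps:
$v = -54$
$X = 9096$ ($X = 24 - 3 \cdot 42 \left(-33 - 39\right) = 24 - 3 \cdot 42 \left(-72\right) = 24 - -9072 = 24 + 9072 = 9096$)
$\frac{1}{Z{\left(- v \right)} + X} = \frac{1}{24 \left(\left(-1\right) \left(-54\right)\right) + 9096} = \frac{1}{24 \cdot 54 + 9096} = \frac{1}{1296 + 9096} = \frac{1}{10392}$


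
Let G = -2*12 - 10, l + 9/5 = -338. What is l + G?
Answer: -1869/5 ≈ -373.80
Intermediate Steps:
l = -1699/5 (l = -9/5 - 338 = -1699/5 ≈ -339.80)
G = -34 (G = -24 - 10 = -34)
l + G = -1699/5 - 34 = -1869/5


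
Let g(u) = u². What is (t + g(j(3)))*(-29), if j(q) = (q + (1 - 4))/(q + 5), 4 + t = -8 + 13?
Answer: -29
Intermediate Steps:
t = 1 (t = -4 + (-8 + 13) = -4 + 5 = 1)
j(q) = (-3 + q)/(5 + q) (j(q) = (q - 3)/(5 + q) = (-3 + q)/(5 + q))
(t + g(j(3)))*(-29) = (1 + ((-3 + 3)/(5 + 3))²)*(-29) = (1 + (0/8)²)*(-29) = (1 + ((⅛)*0)²)*(-29) = (1 + 0²)*(-29) = (1 + 0)*(-29) = 1*(-29) = -29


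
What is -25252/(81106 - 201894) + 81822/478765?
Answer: 5493222379/14457266705 ≈ 0.37996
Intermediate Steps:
-25252/(81106 - 201894) + 81822/478765 = -25252/(-120788) + 81822*(1/478765) = -25252*(-1/120788) + 81822/478765 = 6313/30197 + 81822/478765 = 5493222379/14457266705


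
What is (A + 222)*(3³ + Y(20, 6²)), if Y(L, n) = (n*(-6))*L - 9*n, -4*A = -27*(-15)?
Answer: -2230011/4 ≈ -5.5750e+5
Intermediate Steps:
A = -405/4 (A = -(-27)*(-15)/4 = -¼*405 = -405/4 ≈ -101.25)
Y(L, n) = -9*n - 6*L*n (Y(L, n) = (-6*n)*L - 9*n = -6*L*n - 9*n = -9*n - 6*L*n)
(A + 222)*(3³ + Y(20, 6²)) = (-405/4 + 222)*(3³ - 3*6²*(3 + 2*20)) = 483*(27 - 3*36*(3 + 40))/4 = 483*(27 - 3*36*43)/4 = 483*(27 - 4644)/4 = (483/4)*(-4617) = -2230011/4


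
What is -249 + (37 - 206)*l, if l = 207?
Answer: -35232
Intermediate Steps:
-249 + (37 - 206)*l = -249 + (37 - 206)*207 = -249 - 169*207 = -249 - 34983 = -35232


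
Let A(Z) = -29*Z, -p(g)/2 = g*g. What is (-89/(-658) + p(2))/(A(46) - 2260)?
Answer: 1725/788284 ≈ 0.0021883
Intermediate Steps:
p(g) = -2*g**2 (p(g) = -2*g*g = -2*g**2)
(-89/(-658) + p(2))/(A(46) - 2260) = (-89/(-658) - 2*2**2)/(-29*46 - 2260) = (-89*(-1/658) - 2*4)/(-1334 - 2260) = (89/658 - 8)/(-3594) = -5175/658*(-1/3594) = 1725/788284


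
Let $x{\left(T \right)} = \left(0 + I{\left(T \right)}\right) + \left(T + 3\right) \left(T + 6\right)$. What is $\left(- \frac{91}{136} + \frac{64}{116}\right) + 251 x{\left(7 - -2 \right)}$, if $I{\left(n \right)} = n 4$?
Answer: $\frac{213827441}{3944} \approx 54216.0$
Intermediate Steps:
$I{\left(n \right)} = 4 n$
$x{\left(T \right)} = 4 T + \left(3 + T\right) \left(6 + T\right)$ ($x{\left(T \right)} = \left(0 + 4 T\right) + \left(T + 3\right) \left(T + 6\right) = 4 T + \left(3 + T\right) \left(6 + T\right)$)
$\left(- \frac{91}{136} + \frac{64}{116}\right) + 251 x{\left(7 - -2 \right)} = \left(- \frac{91}{136} + \frac{64}{116}\right) + 251 \left(18 + \left(7 - -2\right)^{2} + 13 \left(7 - -2\right)\right) = \left(\left(-91\right) \frac{1}{136} + 64 \cdot \frac{1}{116}\right) + 251 \left(18 + \left(7 + 2\right)^{2} + 13 \left(7 + 2\right)\right) = \left(- \frac{91}{136} + \frac{16}{29}\right) + 251 \left(18 + 9^{2} + 13 \cdot 9\right) = - \frac{463}{3944} + 251 \left(18 + 81 + 117\right) = - \frac{463}{3944} + 251 \cdot 216 = - \frac{463}{3944} + 54216 = \frac{213827441}{3944}$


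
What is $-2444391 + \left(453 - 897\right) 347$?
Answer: $-2598459$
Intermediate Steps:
$-2444391 + \left(453 - 897\right) 347 = -2444391 - 154068 = -2598459$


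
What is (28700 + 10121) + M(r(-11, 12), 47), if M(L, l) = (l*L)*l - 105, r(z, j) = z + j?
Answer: 40925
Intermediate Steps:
r(z, j) = j + z
M(L, l) = -105 + L*l² (M(L, l) = (L*l)*l - 105 = L*l² - 105 = -105 + L*l²)
(28700 + 10121) + M(r(-11, 12), 47) = (28700 + 10121) + (-105 + (12 - 11)*47²) = 38821 + (-105 + 1*2209) = 38821 + (-105 + 2209) = 38821 + 2104 = 40925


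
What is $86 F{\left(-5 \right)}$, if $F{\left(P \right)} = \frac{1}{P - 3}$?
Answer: $- \frac{43}{4} \approx -10.75$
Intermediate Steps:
$F{\left(P \right)} = \frac{1}{-3 + P}$
$86 F{\left(-5 \right)} = \frac{86}{-3 - 5} = \frac{86}{-8} = 86 \left(- \frac{1}{8}\right) = - \frac{43}{4}$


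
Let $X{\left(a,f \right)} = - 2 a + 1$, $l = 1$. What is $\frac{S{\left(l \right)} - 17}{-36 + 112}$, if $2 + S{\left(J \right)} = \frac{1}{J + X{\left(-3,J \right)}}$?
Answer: $- \frac{151}{608} \approx -0.24836$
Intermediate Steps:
$X{\left(a,f \right)} = 1 - 2 a$
$S{\left(J \right)} = -2 + \frac{1}{7 + J}$ ($S{\left(J \right)} = -2 + \frac{1}{J + \left(1 - -6\right)} = -2 + \frac{1}{J + \left(1 + 6\right)} = -2 + \frac{1}{J + 7} = -2 + \frac{1}{7 + J}$)
$\frac{S{\left(l \right)} - 17}{-36 + 112} = \frac{\frac{-13 - 2}{7 + 1} - 17}{-36 + 112} = \frac{\frac{-13 - 2}{8} - 17}{76} = \frac{\frac{1}{8} \left(-15\right) - 17}{76} = \frac{- \frac{15}{8} - 17}{76} = \frac{1}{76} \left(- \frac{151}{8}\right) = - \frac{151}{608}$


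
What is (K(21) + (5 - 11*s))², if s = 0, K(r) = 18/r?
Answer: 1681/49 ≈ 34.306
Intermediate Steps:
(K(21) + (5 - 11*s))² = (18/21 + (5 - 11*0))² = (18*(1/21) + (5 + 0))² = (6/7 + 5)² = (41/7)² = 1681/49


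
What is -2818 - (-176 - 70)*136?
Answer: 30638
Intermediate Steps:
-2818 - (-176 - 70)*136 = -2818 - (-246)*136 = -2818 - 1*(-33456) = -2818 + 33456 = 30638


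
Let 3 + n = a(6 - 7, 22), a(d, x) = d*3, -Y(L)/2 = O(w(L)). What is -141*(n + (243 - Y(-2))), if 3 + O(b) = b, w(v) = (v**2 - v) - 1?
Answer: -33981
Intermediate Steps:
w(v) = -1 + v**2 - v
O(b) = -3 + b
Y(L) = 8 - 2*L**2 + 2*L (Y(L) = -2*(-3 + (-1 + L**2 - L)) = -2*(-4 + L**2 - L) = 8 - 2*L**2 + 2*L)
a(d, x) = 3*d
n = -6 (n = -3 + 3*(6 - 7) = -3 + 3*(-1) = -3 - 3 = -6)
-141*(n + (243 - Y(-2))) = -141*(-6 + (243 - (8 - 2*(-2)**2 + 2*(-2)))) = -141*(-6 + (243 - (8 - 2*4 - 4))) = -141*(-6 + (243 - (8 - 8 - 4))) = -141*(-6 + (243 - 1*(-4))) = -141*(-6 + (243 + 4)) = -141*(-6 + 247) = -141*241 = -33981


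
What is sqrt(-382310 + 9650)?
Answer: 2*I*sqrt(93165) ≈ 610.46*I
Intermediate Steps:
sqrt(-382310 + 9650) = sqrt(-372660) = 2*I*sqrt(93165)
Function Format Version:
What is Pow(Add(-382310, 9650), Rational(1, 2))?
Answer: Mul(2, I, Pow(93165, Rational(1, 2))) ≈ Mul(610.46, I)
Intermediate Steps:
Pow(Add(-382310, 9650), Rational(1, 2)) = Pow(-372660, Rational(1, 2)) = Mul(2, I, Pow(93165, Rational(1, 2)))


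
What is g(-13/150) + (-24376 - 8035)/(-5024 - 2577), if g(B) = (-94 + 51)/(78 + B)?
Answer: 329760907/88832887 ≈ 3.7122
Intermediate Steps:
g(B) = -43/(78 + B)
g(-13/150) + (-24376 - 8035)/(-5024 - 2577) = -43/(78 - 13/150) + (-24376 - 8035)/(-5024 - 2577) = -43/(78 - 13*1/150) - 32411/(-7601) = -43/(78 - 13/150) - 32411*(-1/7601) = -43/11687/150 + 32411/7601 = -43*150/11687 + 32411/7601 = -6450/11687 + 32411/7601 = 329760907/88832887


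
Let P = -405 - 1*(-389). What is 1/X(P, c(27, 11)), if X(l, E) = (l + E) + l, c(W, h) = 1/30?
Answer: -30/959 ≈ -0.031283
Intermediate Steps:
c(W, h) = 1/30
P = -16 (P = -405 + 389 = -16)
X(l, E) = E + 2*l (X(l, E) = (E + l) + l = E + 2*l)
1/X(P, c(27, 11)) = 1/(1/30 + 2*(-16)) = 1/(1/30 - 32) = 1/(-959/30) = -30/959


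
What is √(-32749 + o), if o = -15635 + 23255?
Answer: I*√25129 ≈ 158.52*I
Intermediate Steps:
o = 7620
√(-32749 + o) = √(-32749 + 7620) = √(-25129) = I*√25129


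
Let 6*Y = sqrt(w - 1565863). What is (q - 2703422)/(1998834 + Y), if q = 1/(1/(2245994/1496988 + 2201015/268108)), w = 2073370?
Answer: -180732334317073961076662/133628871468867163866723 + 3526336373288569477*sqrt(3003)/2405319686439608949601014 ≈ -1.3524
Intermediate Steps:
Y = 13*sqrt(3003)/6 (Y = sqrt(2073370 - 1565863)/6 = sqrt(507507)/6 = (13*sqrt(3003))/6 = 13*sqrt(3003)/6 ≈ 118.73)
q = 974265500543/100338614676 (q = 1/(1/(2245994*(1/1496988) + 2201015*(1/268108))) = 1/(1/(1122997/748494 + 2201015/268108)) = 1/(1/(974265500543/100338614676)) = 1/(100338614676/974265500543) = 974265500543/100338614676 ≈ 9.7098)
(q - 2703422)/(1998834 + Y) = (974265500543/100338614676 - 2703422)/(1998834 + 13*sqrt(3003)/6) = -271256644099120729/(100338614676*(1998834 + 13*sqrt(3003)/6))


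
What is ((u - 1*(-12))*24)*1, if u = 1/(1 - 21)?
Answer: 1434/5 ≈ 286.80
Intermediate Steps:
u = -1/20 (u = 1/(-20) = -1/20 ≈ -0.050000)
((u - 1*(-12))*24)*1 = ((-1/20 - 1*(-12))*24)*1 = ((-1/20 + 12)*24)*1 = ((239/20)*24)*1 = (1434/5)*1 = 1434/5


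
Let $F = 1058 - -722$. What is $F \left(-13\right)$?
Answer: $-23140$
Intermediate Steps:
$F = 1780$ ($F = 1058 + 722 = 1780$)
$F \left(-13\right) = 1780 \left(-13\right) = -23140$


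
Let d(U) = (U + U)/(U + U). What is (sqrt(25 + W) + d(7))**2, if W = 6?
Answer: (1 + sqrt(31))**2 ≈ 43.135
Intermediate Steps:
d(U) = 1 (d(U) = (2*U)/((2*U)) = (2*U)*(1/(2*U)) = 1)
(sqrt(25 + W) + d(7))**2 = (sqrt(25 + 6) + 1)**2 = (sqrt(31) + 1)**2 = (1 + sqrt(31))**2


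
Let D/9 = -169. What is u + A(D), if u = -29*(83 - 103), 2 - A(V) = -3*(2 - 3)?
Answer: 579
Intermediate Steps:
D = -1521 (D = 9*(-169) = -1521)
A(V) = -1 (A(V) = 2 - (-3)*(2 - 3) = 2 - (-3)*(-1) = 2 - 1*3 = 2 - 3 = -1)
u = 580 (u = -29*(-20) = 580)
u + A(D) = 580 - 1 = 579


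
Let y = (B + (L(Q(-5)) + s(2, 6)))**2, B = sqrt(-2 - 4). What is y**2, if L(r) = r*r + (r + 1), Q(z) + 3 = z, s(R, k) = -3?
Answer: (54 + I*sqrt(6))**4 ≈ 8.3981e+6 + 1.5397e+6*I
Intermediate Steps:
Q(z) = -3 + z
L(r) = 1 + r + r**2 (L(r) = r**2 + (1 + r) = 1 + r + r**2)
B = I*sqrt(6) (B = sqrt(-6) = I*sqrt(6) ≈ 2.4495*I)
y = (54 + I*sqrt(6))**2 (y = (I*sqrt(6) + ((1 + (-3 - 5) + (-3 - 5)**2) - 3))**2 = (I*sqrt(6) + ((1 - 8 + (-8)**2) - 3))**2 = (I*sqrt(6) + ((1 - 8 + 64) - 3))**2 = (I*sqrt(6) + (57 - 3))**2 = (I*sqrt(6) + 54)**2 = (54 + I*sqrt(6))**2 ≈ 2910.0 + 264.54*I)
y**2 = ((54 + I*sqrt(6))**2)**2 = (54 + I*sqrt(6))**4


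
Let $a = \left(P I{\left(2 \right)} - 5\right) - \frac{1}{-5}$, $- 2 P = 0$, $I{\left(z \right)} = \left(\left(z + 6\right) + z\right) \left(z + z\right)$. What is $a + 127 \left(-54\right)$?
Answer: $- \frac{34314}{5} \approx -6862.8$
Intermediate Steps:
$I{\left(z \right)} = 2 z \left(6 + 2 z\right)$ ($I{\left(z \right)} = \left(\left(6 + z\right) + z\right) 2 z = \left(6 + 2 z\right) 2 z = 2 z \left(6 + 2 z\right)$)
$P = 0$ ($P = \left(- \frac{1}{2}\right) 0 = 0$)
$a = - \frac{24}{5}$ ($a = \left(0 \cdot 4 \cdot 2 \left(3 + 2\right) - 5\right) - \frac{1}{-5} = \left(0 \cdot 4 \cdot 2 \cdot 5 - 5\right) - - \frac{1}{5} = \left(0 \cdot 40 - 5\right) + \frac{1}{5} = \left(0 - 5\right) + \frac{1}{5} = -5 + \frac{1}{5} = - \frac{24}{5} \approx -4.8$)
$a + 127 \left(-54\right) = - \frac{24}{5} + 127 \left(-54\right) = - \frac{24}{5} - 6858 = - \frac{34314}{5}$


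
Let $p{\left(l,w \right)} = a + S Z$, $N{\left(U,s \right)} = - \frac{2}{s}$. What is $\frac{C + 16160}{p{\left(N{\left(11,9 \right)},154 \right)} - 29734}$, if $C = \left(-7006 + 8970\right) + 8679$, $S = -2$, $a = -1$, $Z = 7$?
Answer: $- \frac{26803}{29749} \approx -0.90097$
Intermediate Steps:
$p{\left(l,w \right)} = -15$ ($p{\left(l,w \right)} = -1 - 14 = -15$)
$C = 10643$ ($C = 1964 + 8679 = 10643$)
$\frac{C + 16160}{p{\left(N{\left(11,9 \right)},154 \right)} - 29734} = \frac{10643 + 16160}{-15 - 29734} = \frac{26803}{-29749} = 26803 \left(- \frac{1}{29749}\right) = - \frac{26803}{29749}$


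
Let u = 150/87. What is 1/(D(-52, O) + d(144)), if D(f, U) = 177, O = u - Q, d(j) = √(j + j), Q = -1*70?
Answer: 59/10347 - 4*√2/10347 ≈ 0.0051554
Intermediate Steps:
Q = -70
u = 50/29 (u = 150*(1/87) = 50/29 ≈ 1.7241)
d(j) = √2*√j (d(j) = √(2*j) = √2*√j)
O = 2080/29 (O = 50/29 - 1*(-70) = 50/29 + 70 = 2080/29 ≈ 71.724)
1/(D(-52, O) + d(144)) = 1/(177 + √2*√144) = 1/(177 + √2*12) = 1/(177 + 12*√2)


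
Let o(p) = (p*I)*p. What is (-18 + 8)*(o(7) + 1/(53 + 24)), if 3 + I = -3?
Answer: 226370/77 ≈ 2939.9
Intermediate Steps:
I = -6 (I = -3 - 3 = -6)
o(p) = -6*p² (o(p) = (p*(-6))*p = (-6*p)*p = -6*p²)
(-18 + 8)*(o(7) + 1/(53 + 24)) = (-18 + 8)*(-6*7² + 1/(53 + 24)) = -10*(-6*49 + 1/77) = -10*(-294 + 1/77) = -10*(-22637/77) = 226370/77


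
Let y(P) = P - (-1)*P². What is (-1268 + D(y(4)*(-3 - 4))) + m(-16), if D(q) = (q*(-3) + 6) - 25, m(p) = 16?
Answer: -851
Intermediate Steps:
y(P) = P + P²
D(q) = -19 - 3*q (D(q) = (-3*q + 6) - 25 = (6 - 3*q) - 25 = -19 - 3*q)
(-1268 + D(y(4)*(-3 - 4))) + m(-16) = (-1268 + (-19 - 3*4*(1 + 4)*(-3 - 4))) + 16 = (-1268 + (-19 - 3*4*5*(-7))) + 16 = (-1268 + (-19 - 60*(-7))) + 16 = (-1268 + (-19 - 3*(-140))) + 16 = (-1268 + (-19 + 420)) + 16 = (-1268 + 401) + 16 = -867 + 16 = -851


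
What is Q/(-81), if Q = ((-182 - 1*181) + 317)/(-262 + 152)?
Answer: -23/4455 ≈ -0.0051627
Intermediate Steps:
Q = 23/55 (Q = ((-182 - 181) + 317)/(-110) = (-363 + 317)*(-1/110) = -46*(-1/110) = 23/55 ≈ 0.41818)
Q/(-81) = (23/55)/(-81) = (23/55)*(-1/81) = -23/4455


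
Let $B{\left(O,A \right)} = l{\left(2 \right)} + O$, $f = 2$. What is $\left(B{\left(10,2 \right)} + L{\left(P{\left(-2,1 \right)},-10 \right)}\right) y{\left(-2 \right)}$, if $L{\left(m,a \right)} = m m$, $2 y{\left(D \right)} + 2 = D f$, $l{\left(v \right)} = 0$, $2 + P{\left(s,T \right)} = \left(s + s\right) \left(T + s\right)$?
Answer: $-42$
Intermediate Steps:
$P{\left(s,T \right)} = -2 + 2 s \left(T + s\right)$ ($P{\left(s,T \right)} = -2 + \left(s + s\right) \left(T + s\right) = -2 + 2 s \left(T + s\right)$)
$B{\left(O,A \right)} = O$ ($B{\left(O,A \right)} = 0 + O = O$)
$y{\left(D \right)} = -1 + D$ ($y{\left(D \right)} = -1 + \frac{D 2}{2} = -1 + \frac{2 D}{2} = -1 + D$)
$L{\left(m,a \right)} = m^{2}$
$\left(B{\left(10,2 \right)} + L{\left(P{\left(-2,1 \right)},-10 \right)}\right) y{\left(-2 \right)} = \left(10 + \left(-2 + 2 \left(-2\right)^{2} + 2 \cdot 1 \left(-2\right)\right)^{2}\right) \left(-1 - 2\right) = \left(10 + \left(-2 + 2 \cdot 4 - 4\right)^{2}\right) \left(-3\right) = \left(10 + \left(-2 + 8 - 4\right)^{2}\right) \left(-3\right) = \left(10 + 2^{2}\right) \left(-3\right) = \left(10 + 4\right) \left(-3\right) = 14 \left(-3\right) = -42$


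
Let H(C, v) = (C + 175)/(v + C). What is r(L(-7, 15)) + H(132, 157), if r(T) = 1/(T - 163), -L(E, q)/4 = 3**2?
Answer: 60804/57511 ≈ 1.0573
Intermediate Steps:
L(E, q) = -36 (L(E, q) = -4*3**2 = -4*9 = -36)
H(C, v) = (175 + C)/(C + v)
r(T) = 1/(-163 + T)
r(L(-7, 15)) + H(132, 157) = 1/(-163 - 36) + (175 + 132)/(132 + 157) = 1/(-199) + 307/289 = -1/199 + (1/289)*307 = -1/199 + 307/289 = 60804/57511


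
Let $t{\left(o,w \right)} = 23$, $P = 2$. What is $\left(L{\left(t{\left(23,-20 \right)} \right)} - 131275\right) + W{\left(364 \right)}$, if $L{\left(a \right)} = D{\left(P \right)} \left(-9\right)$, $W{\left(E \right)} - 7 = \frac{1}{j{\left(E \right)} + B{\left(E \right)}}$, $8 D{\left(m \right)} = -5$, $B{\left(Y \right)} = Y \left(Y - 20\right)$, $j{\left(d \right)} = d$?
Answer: $- \frac{32967858103}{251160} \approx -1.3126 \cdot 10^{5}$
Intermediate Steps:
$B{\left(Y \right)} = Y \left(-20 + Y\right)$
$D{\left(m \right)} = - \frac{5}{8}$ ($D{\left(m \right)} = \frac{1}{8} \left(-5\right) = - \frac{5}{8}$)
$W{\left(E \right)} = 7 + \frac{1}{E + E \left(-20 + E\right)}$
$L{\left(a \right)} = \frac{45}{8}$ ($L{\left(a \right)} = \left(- \frac{5}{8}\right) \left(-9\right) = \frac{45}{8}$)
$\left(L{\left(t{\left(23,-20 \right)} \right)} - 131275\right) + W{\left(364 \right)} = \left(\frac{45}{8} - 131275\right) + \frac{1 - 48412 + 7 \cdot 364^{2}}{364 \left(-19 + 364\right)} = - \frac{1050155}{8} + \frac{1 - 48412 + 7 \cdot 132496}{364 \cdot 345} = - \frac{1050155}{8} + \frac{1}{364} \cdot \frac{1}{345} \left(1 - 48412 + 927472\right) = - \frac{1050155}{8} + \frac{1}{364} \cdot \frac{1}{345} \cdot 879061 = - \frac{1050155}{8} + \frac{879061}{125580} = - \frac{32967858103}{251160}$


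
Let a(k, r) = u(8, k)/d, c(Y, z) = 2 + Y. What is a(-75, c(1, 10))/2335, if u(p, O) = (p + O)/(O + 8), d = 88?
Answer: 1/205480 ≈ 4.8667e-6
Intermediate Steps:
u(p, O) = (O + p)/(8 + O)
a(k, r) = 1/88 (a(k, r) = ((k + 8)/(8 + k))/88 = ((8 + k)/(8 + k))*(1/88) = 1*(1/88) = 1/88)
a(-75, c(1, 10))/2335 = (1/88)/2335 = (1/88)*(1/2335) = 1/205480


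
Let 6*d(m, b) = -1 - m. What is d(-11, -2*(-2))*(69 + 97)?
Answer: 830/3 ≈ 276.67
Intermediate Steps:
d(m, b) = -⅙ - m/6 (d(m, b) = (-1 - m)/6 = -⅙ - m/6)
d(-11, -2*(-2))*(69 + 97) = (-⅙ - ⅙*(-11))*(69 + 97) = (-⅙ + 11/6)*166 = (5/3)*166 = 830/3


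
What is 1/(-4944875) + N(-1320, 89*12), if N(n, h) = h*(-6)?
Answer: -31686759001/4944875 ≈ -6408.0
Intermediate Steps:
N(n, h) = -6*h
1/(-4944875) + N(-1320, 89*12) = 1/(-4944875) - 534*12 = -1/4944875 - 6*1068 = -1/4944875 - 6408 = -31686759001/4944875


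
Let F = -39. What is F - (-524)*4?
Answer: 2057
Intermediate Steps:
F - (-524)*4 = -39 - (-524)*4 = -39 - 262*(-8) = -39 + 2096 = 2057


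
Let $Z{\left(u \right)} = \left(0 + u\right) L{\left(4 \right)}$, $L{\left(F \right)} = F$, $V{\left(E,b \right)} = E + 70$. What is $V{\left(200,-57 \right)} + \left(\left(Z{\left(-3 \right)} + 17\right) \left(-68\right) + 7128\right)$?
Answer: $7058$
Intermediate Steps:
$V{\left(E,b \right)} = 70 + E$
$Z{\left(u \right)} = 4 u$ ($Z{\left(u \right)} = \left(0 + u\right) 4 = u 4 = 4 u$)
$V{\left(200,-57 \right)} + \left(\left(Z{\left(-3 \right)} + 17\right) \left(-68\right) + 7128\right) = \left(70 + 200\right) + \left(\left(4 \left(-3\right) + 17\right) \left(-68\right) + 7128\right) = 270 + \left(\left(-12 + 17\right) \left(-68\right) + 7128\right) = 270 + \left(5 \left(-68\right) + 7128\right) = 270 + \left(-340 + 7128\right) = 270 + 6788 = 7058$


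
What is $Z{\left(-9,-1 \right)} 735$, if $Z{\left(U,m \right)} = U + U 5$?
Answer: $-39690$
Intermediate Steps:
$Z{\left(U,m \right)} = 6 U$ ($Z{\left(U,m \right)} = U + 5 U = 6 U$)
$Z{\left(-9,-1 \right)} 735 = 6 \left(-9\right) 735 = \left(-54\right) 735 = -39690$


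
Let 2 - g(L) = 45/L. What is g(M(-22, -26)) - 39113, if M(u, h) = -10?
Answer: -78213/2 ≈ -39107.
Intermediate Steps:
g(L) = 2 - 45/L
g(M(-22, -26)) - 39113 = (2 - 45/(-10)) - 39113 = (2 - 45*(-⅒)) - 39113 = (2 + 9/2) - 39113 = 13/2 - 39113 = -78213/2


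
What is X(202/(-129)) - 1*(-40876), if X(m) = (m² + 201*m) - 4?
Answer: 674954098/16641 ≈ 40560.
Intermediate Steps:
X(m) = -4 + m² + 201*m
X(202/(-129)) - 1*(-40876) = (-4 + (202/(-129))² + 201*(202/(-129))) - 1*(-40876) = (-4 + (202*(-1/129))² + 201*(202*(-1/129))) + 40876 = (-4 + (-202/129)² + 201*(-202/129)) + 40876 = (-4 + 40804/16641 - 13534/43) + 40876 = -5263418/16641 + 40876 = 674954098/16641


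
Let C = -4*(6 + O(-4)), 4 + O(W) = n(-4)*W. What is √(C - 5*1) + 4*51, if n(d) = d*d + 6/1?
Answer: 204 + √339 ≈ 222.41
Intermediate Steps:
n(d) = 6 + d² (n(d) = d² + 6*1 = d² + 6 = 6 + d²)
O(W) = -4 + 22*W (O(W) = -4 + (6 + (-4)²)*W = -4 + (6 + 16)*W = -4 + 22*W)
C = 344 (C = -4*(6 + (-4 + 22*(-4))) = -4*(6 + (-4 - 88)) = -4*(6 - 92) = -4*(-86) = 344)
√(C - 5*1) + 4*51 = √(344 - 5*1) + 4*51 = √(344 - 5) + 204 = √339 + 204 = 204 + √339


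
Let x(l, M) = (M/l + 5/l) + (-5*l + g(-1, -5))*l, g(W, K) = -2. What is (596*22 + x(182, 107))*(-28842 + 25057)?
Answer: 7522036480/13 ≈ 5.7862e+8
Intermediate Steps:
x(l, M) = 5/l + M/l + l*(-2 - 5*l) (x(l, M) = (M/l + 5/l) + (-5*l - 2)*l = (5/l + M/l) + (-2 - 5*l)*l = (5/l + M/l) + l*(-2 - 5*l) = 5/l + M/l + l*(-2 - 5*l))
(596*22 + x(182, 107))*(-28842 + 25057) = (596*22 + (5 + 107 - 1*182²*(2 + 5*182))/182)*(-28842 + 25057) = (13112 + (5 + 107 - 1*33124*(2 + 910))/182)*(-3785) = (13112 + (5 + 107 - 1*33124*912)/182)*(-3785) = (13112 + (5 + 107 - 30209088)/182)*(-3785) = (13112 + (1/182)*(-30208976))*(-3785) = (13112 - 2157784/13)*(-3785) = -1987328/13*(-3785) = 7522036480/13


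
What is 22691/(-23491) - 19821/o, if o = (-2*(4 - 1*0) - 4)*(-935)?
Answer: -240069377/87856340 ≈ -2.7325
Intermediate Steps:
o = 11220 (o = (-2*(4 + 0) - 4)*(-935) = (-2*4 - 4)*(-935) = (-8 - 4)*(-935) = -12*(-935) = 11220)
22691/(-23491) - 19821/o = 22691/(-23491) - 19821/11220 = 22691*(-1/23491) - 19821*1/11220 = -22691/23491 - 6607/3740 = -240069377/87856340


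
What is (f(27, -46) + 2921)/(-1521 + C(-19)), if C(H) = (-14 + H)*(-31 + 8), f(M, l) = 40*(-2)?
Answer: -947/254 ≈ -3.7283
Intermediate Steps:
f(M, l) = -80
C(H) = 322 - 23*H (C(H) = (-14 + H)*(-23) = 322 - 23*H)
(f(27, -46) + 2921)/(-1521 + C(-19)) = (-80 + 2921)/(-1521 + (322 - 23*(-19))) = 2841/(-1521 + (322 + 437)) = 2841/(-1521 + 759) = 2841/(-762) = 2841*(-1/762) = -947/254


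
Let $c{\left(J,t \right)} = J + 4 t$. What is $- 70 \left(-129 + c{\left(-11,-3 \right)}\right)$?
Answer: $10640$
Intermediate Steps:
$- 70 \left(-129 + c{\left(-11,-3 \right)}\right) = - 70 \left(-129 + \left(-11 + 4 \left(-3\right)\right)\right) = - 70 \left(-129 - 23\right) = \left(-70\right) \left(-152\right) = 10640$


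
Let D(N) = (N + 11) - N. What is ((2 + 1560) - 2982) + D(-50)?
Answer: -1409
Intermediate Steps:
D(N) = 11 (D(N) = (11 + N) - N = 11)
((2 + 1560) - 2982) + D(-50) = ((2 + 1560) - 2982) + 11 = (1562 - 2982) + 11 = -1420 + 11 = -1409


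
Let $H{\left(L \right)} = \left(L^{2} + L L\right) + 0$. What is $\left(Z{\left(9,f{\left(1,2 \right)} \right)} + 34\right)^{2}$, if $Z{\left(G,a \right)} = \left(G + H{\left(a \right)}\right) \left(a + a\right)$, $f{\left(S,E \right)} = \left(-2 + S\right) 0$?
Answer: $1156$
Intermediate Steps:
$f{\left(S,E \right)} = 0$
$H{\left(L \right)} = 2 L^{2}$ ($H{\left(L \right)} = \left(L^{2} + L^{2}\right) + 0 = 2 L^{2} + 0 = 2 L^{2}$)
$Z{\left(G,a \right)} = 2 a \left(G + 2 a^{2}\right)$ ($Z{\left(G,a \right)} = \left(G + 2 a^{2}\right) \left(a + a\right) = \left(G + 2 a^{2}\right) 2 a = 2 a \left(G + 2 a^{2}\right)$)
$\left(Z{\left(9,f{\left(1,2 \right)} \right)} + 34\right)^{2} = \left(2 \cdot 0 \left(9 + 2 \cdot 0^{2}\right) + 34\right)^{2} = \left(2 \cdot 0 \left(9 + 2 \cdot 0\right) + 34\right)^{2} = \left(2 \cdot 0 \left(9 + 0\right) + 34\right)^{2} = \left(2 \cdot 0 \cdot 9 + 34\right)^{2} = \left(0 + 34\right)^{2} = 34^{2} = 1156$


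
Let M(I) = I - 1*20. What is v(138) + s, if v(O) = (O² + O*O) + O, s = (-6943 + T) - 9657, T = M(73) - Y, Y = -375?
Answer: 22054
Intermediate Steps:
M(I) = -20 + I (M(I) = I - 20 = -20 + I)
T = 428 (T = (-20 + 73) - 1*(-375) = 53 + 375 = 428)
s = -16172 (s = (-6943 + 428) - 9657 = -6515 - 9657 = -16172)
v(O) = O + 2*O² (v(O) = (O² + O²) + O = 2*O² + O = O + 2*O²)
v(138) + s = 138*(1 + 2*138) - 16172 = 138*(1 + 276) - 16172 = 138*277 - 16172 = 38226 - 16172 = 22054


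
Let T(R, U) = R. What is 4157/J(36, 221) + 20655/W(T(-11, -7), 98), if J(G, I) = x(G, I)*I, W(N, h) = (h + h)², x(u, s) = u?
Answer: 81006623/76409424 ≈ 1.0602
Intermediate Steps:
W(N, h) = 4*h² (W(N, h) = (2*h)² = 4*h²)
J(G, I) = G*I
4157/J(36, 221) + 20655/W(T(-11, -7), 98) = 4157/((36*221)) + 20655/((4*98²)) = 4157/7956 + 20655/((4*9604)) = 4157*(1/7956) + 20655/38416 = 4157/7956 + 20655*(1/38416) = 4157/7956 + 20655/38416 = 81006623/76409424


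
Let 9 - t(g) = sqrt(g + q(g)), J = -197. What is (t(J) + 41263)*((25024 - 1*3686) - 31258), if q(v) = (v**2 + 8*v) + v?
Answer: -409418240 + 9920*sqrt(36839) ≈ -4.0751e+8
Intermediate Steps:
q(v) = v**2 + 9*v
t(g) = 9 - sqrt(g + g*(9 + g))
(t(J) + 41263)*((25024 - 1*3686) - 31258) = ((9 - sqrt(-197*(10 - 197))) + 41263)*((25024 - 1*3686) - 31258) = ((9 - sqrt(-197*(-187))) + 41263)*((25024 - 3686) - 31258) = ((9 - sqrt(36839)) + 41263)*(21338 - 31258) = (41272 - sqrt(36839))*(-9920) = -409418240 + 9920*sqrt(36839)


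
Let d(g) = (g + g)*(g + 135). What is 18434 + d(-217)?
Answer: 54022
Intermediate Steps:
d(g) = 2*g*(135 + g) (d(g) = (2*g)*(135 + g) = 2*g*(135 + g))
18434 + d(-217) = 18434 + 2*(-217)*(135 - 217) = 18434 + 2*(-217)*(-82) = 18434 + 35588 = 54022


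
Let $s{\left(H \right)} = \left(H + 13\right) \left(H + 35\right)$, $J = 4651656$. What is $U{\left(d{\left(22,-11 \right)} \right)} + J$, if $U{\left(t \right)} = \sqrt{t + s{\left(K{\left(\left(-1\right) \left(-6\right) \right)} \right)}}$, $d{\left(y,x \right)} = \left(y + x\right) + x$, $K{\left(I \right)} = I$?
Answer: $4651656 + \sqrt{779} \approx 4.6517 \cdot 10^{6}$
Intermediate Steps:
$d{\left(y,x \right)} = y + 2 x$ ($d{\left(y,x \right)} = \left(x + y\right) + x = y + 2 x$)
$s{\left(H \right)} = \left(13 + H\right) \left(35 + H\right)$
$U{\left(t \right)} = \sqrt{779 + t}$ ($U{\left(t \right)} = \sqrt{t + \left(455 + \left(\left(-1\right) \left(-6\right)\right)^{2} + 48 \left(\left(-1\right) \left(-6\right)\right)\right)} = \sqrt{t + \left(455 + 6^{2} + 48 \cdot 6\right)} = \sqrt{t + \left(455 + 36 + 288\right)} = \sqrt{t + 779} = \sqrt{779 + t}$)
$U{\left(d{\left(22,-11 \right)} \right)} + J = \sqrt{779 + \left(22 + 2 \left(-11\right)\right)} + 4651656 = \sqrt{779 + \left(22 - 22\right)} + 4651656 = \sqrt{779 + 0} + 4651656 = \sqrt{779} + 4651656 = 4651656 + \sqrt{779}$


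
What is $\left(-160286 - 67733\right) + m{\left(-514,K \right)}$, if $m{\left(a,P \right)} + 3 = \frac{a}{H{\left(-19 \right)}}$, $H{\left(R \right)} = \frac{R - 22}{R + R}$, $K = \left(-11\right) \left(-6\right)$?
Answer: $- \frac{9368434}{41} \approx -2.285 \cdot 10^{5}$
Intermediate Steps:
$K = 66$
$H{\left(R \right)} = \frac{-22 + R}{2 R}$
$m{\left(a,P \right)} = -3 + \frac{38 a}{41}$ ($m{\left(a,P \right)} = -3 + \frac{a}{\frac{1}{2} \frac{1}{-19} \left(-22 - 19\right)} = -3 + \frac{a}{\frac{1}{2} \left(- \frac{1}{19}\right) \left(-41\right)} = -3 + \frac{a}{\frac{41}{38}} = -3 + a \frac{38}{41} = -3 + \frac{38 a}{41}$)
$\left(-160286 - 67733\right) + m{\left(-514,K \right)} = \left(-160286 - 67733\right) + \left(-3 + \frac{38}{41} \left(-514\right)\right) = -228019 - \frac{19655}{41} = - \frac{9368434}{41}$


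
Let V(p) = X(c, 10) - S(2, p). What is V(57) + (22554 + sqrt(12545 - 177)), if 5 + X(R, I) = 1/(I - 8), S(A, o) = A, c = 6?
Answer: 45095/2 + 4*sqrt(773) ≈ 22659.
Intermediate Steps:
X(R, I) = -5 + 1/(-8 + I) (X(R, I) = -5 + 1/(I - 8) = -5 + 1/(-8 + I))
V(p) = -13/2 (V(p) = (41 - 5*10)/(-8 + 10) - 1*2 = (41 - 50)/2 - 2 = (1/2)*(-9) - 2 = -9/2 - 2 = -13/2)
V(57) + (22554 + sqrt(12545 - 177)) = -13/2 + (22554 + sqrt(12545 - 177)) = -13/2 + (22554 + sqrt(12368)) = -13/2 + (22554 + 4*sqrt(773)) = 45095/2 + 4*sqrt(773)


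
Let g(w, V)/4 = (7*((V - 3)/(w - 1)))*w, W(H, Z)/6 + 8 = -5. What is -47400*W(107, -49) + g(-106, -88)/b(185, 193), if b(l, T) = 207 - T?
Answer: 395581108/107 ≈ 3.6970e+6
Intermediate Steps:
W(H, Z) = -78 (W(H, Z) = -48 + 6*(-5) = -48 - 30 = -78)
g(w, V) = 28*w*(-3 + V)/(-1 + w) (g(w, V) = 4*((7*((V - 3)/(w - 1)))*w) = 4*((7*((-3 + V)/(-1 + w)))*w) = 4*((7*(-3 + V)/(-1 + w))*w) = 4*(7*w*(-3 + V)/(-1 + w)) = 28*w*(-3 + V)/(-1 + w))
-47400*W(107, -49) + g(-106, -88)/b(185, 193) = -47400/(1/(-78)) + (28*(-106)*(-3 - 88)/(-1 - 106))/(207 - 1*193) = -47400/(-1/78) + (28*(-106)*(-91)/(-107))/(207 - 193) = -47400*(-78) + (28*(-106)*(-1/107)*(-91))/14 = 3697200 - 270088/107*1/14 = 3697200 - 19292/107 = 395581108/107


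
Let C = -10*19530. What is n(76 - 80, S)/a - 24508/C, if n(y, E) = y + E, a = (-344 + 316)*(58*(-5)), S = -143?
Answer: 1216399/11327400 ≈ 0.10739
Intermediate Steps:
a = 8120 (a = -28*(-290) = 8120)
n(y, E) = E + y
C = -195300
n(76 - 80, S)/a - 24508/C = (-143 + (76 - 80))/8120 - 24508/(-195300) = (-143 - 4)*(1/8120) - 24508*(-1/195300) = -147*1/8120 + 6127/48825 = -21/1160 + 6127/48825 = 1216399/11327400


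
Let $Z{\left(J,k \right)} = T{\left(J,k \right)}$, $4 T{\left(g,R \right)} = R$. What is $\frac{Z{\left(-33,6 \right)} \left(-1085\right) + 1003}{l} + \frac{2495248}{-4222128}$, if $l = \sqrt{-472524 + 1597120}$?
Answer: $- \frac{155953}{263883} - \frac{1249 \sqrt{281149}}{1124596} \approx -1.1799$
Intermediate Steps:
$T{\left(g,R \right)} = \frac{R}{4}$
$Z{\left(J,k \right)} = \frac{k}{4}$
$l = 2 \sqrt{281149}$ ($l = \sqrt{1124596} = 2 \sqrt{281149} \approx 1060.5$)
$\frac{Z{\left(-33,6 \right)} \left(-1085\right) + 1003}{l} + \frac{2495248}{-4222128} = \frac{\frac{1}{4} \cdot 6 \left(-1085\right) + 1003}{2 \sqrt{281149}} + \frac{2495248}{-4222128} = \left(\frac{3}{2} \left(-1085\right) + 1003\right) \frac{\sqrt{281149}}{562298} + 2495248 \left(- \frac{1}{4222128}\right) = \left(- \frac{3255}{2} + 1003\right) \frac{\sqrt{281149}}{562298} - \frac{155953}{263883} = - \frac{1249 \frac{\sqrt{281149}}{562298}}{2} - \frac{155953}{263883} = - \frac{1249 \sqrt{281149}}{1124596} - \frac{155953}{263883} = - \frac{155953}{263883} - \frac{1249 \sqrt{281149}}{1124596}$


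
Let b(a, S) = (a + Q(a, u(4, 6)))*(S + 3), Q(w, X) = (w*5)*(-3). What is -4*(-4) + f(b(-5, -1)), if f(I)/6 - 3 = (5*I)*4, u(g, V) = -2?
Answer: 16834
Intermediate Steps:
Q(w, X) = -15*w (Q(w, X) = (5*w)*(-3) = -15*w)
b(a, S) = -14*a*(3 + S) (b(a, S) = (a - 15*a)*(S + 3) = (-14*a)*(3 + S) = -14*a*(3 + S))
f(I) = 18 + 120*I (f(I) = 18 + 6*((5*I)*4) = 18 + 6*(20*I) = 18 + 120*I)
-4*(-4) + f(b(-5, -1)) = -4*(-4) + (18 + 120*(14*(-5)*(-3 - 1*(-1)))) = 16 + (18 + 120*(14*(-5)*(-3 + 1))) = 16 + (18 + 120*(14*(-5)*(-2))) = 16 + (18 + 120*140) = 16 + (18 + 16800) = 16 + 16818 = 16834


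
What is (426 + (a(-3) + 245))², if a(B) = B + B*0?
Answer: 446224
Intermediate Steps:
a(B) = B (a(B) = B + 0 = B)
(426 + (a(-3) + 245))² = (426 + (-3 + 245))² = (426 + 242)² = 668² = 446224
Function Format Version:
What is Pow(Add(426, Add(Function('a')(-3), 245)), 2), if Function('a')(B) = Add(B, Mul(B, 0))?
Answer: 446224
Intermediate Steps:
Function('a')(B) = B (Function('a')(B) = Add(B, 0) = B)
Pow(Add(426, Add(Function('a')(-3), 245)), 2) = Pow(Add(426, Add(-3, 245)), 2) = Pow(Add(426, 242), 2) = Pow(668, 2) = 446224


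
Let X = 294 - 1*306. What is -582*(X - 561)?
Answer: 333486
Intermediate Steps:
X = -12 (X = 294 - 306 = -12)
-582*(X - 561) = -582*(-12 - 561) = -582*(-573) = 333486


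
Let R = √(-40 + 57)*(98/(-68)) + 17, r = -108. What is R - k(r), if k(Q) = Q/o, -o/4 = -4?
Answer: 95/4 - 49*√17/34 ≈ 17.808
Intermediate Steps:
o = 16 (o = -4*(-4) = 16)
k(Q) = Q/16
R = 17 - 49*√17/34 (R = √17*(98*(-1/68)) + 17 = √17*(-49/34) + 17 = -49*√17/34 + 17 = 17 - 49*√17/34 ≈ 11.058)
R - k(r) = (17 - 49*√17/34) - (-108)/16 = (17 - 49*√17/34) - 1*(-27/4) = (17 - 49*√17/34) + 27/4 = 95/4 - 49*√17/34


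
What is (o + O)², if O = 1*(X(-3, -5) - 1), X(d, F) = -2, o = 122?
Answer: 14161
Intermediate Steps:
O = -3 (O = 1*(-2 - 1) = 1*(-3) = -3)
(o + O)² = (122 - 3)² = 119² = 14161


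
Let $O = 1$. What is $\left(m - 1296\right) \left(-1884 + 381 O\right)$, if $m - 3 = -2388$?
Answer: $5532543$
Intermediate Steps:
$m = -2385$ ($m = 3 - 2388 = -2385$)
$\left(m - 1296\right) \left(-1884 + 381 O\right) = \left(-2385 - 1296\right) \left(-1884 + 381 \cdot 1\right) = - 3681 \left(-1884 + 381\right) = \left(-3681\right) \left(-1503\right) = 5532543$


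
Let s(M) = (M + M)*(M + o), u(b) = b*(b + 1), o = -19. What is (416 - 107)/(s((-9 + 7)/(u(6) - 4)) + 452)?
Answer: 37183/54632 ≈ 0.68061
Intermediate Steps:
u(b) = b*(1 + b)
s(M) = 2*M*(-19 + M) (s(M) = (M + M)*(M - 19) = (2*M)*(-19 + M) = 2*M*(-19 + M))
(416 - 107)/(s((-9 + 7)/(u(6) - 4)) + 452) = (416 - 107)/(2*((-9 + 7)/(6*(1 + 6) - 4))*(-19 + (-9 + 7)/(6*(1 + 6) - 4)) + 452) = 309/(2*(-2/(6*7 - 4))*(-19 - 2/(6*7 - 4)) + 452) = 309/(2*(-2/(42 - 4))*(-19 - 2/(42 - 4)) + 452) = 309/(2*(-2/38)*(-19 - 2/38) + 452) = 309/(2*(-2*1/38)*(-19 - 2*1/38) + 452) = 309/(2*(-1/19)*(-19 - 1/19) + 452) = 309/(2*(-1/19)*(-362/19) + 452) = 309/(724/361 + 452) = 309/(163896/361) = 309*(361/163896) = 37183/54632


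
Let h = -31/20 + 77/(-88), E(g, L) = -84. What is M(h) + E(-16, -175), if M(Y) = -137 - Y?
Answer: -8743/40 ≈ -218.57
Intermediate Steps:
h = -97/40 (h = -31*1/20 + 77*(-1/88) = -31/20 - 7/8 = -97/40 ≈ -2.4250)
M(h) + E(-16, -175) = (-137 - 1*(-97/40)) - 84 = (-137 + 97/40) - 84 = -5383/40 - 84 = -8743/40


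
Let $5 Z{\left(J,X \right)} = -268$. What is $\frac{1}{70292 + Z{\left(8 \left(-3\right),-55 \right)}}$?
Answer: $\frac{5}{351192} \approx 1.4237 \cdot 10^{-5}$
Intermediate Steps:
$Z{\left(J,X \right)} = - \frac{268}{5}$ ($Z{\left(J,X \right)} = \frac{1}{5} \left(-268\right) = - \frac{268}{5}$)
$\frac{1}{70292 + Z{\left(8 \left(-3\right),-55 \right)}} = \frac{1}{70292 - \frac{268}{5}} = \frac{1}{\frac{351192}{5}} = \frac{5}{351192}$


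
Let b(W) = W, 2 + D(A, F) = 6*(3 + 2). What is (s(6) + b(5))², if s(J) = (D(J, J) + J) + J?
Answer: 2025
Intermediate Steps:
D(A, F) = 28 (D(A, F) = -2 + 6*(3 + 2) = -2 + 6*5 = -2 + 30 = 28)
s(J) = 28 + 2*J (s(J) = (28 + J) + J = 28 + 2*J)
(s(6) + b(5))² = ((28 + 2*6) + 5)² = ((28 + 12) + 5)² = (40 + 5)² = 45² = 2025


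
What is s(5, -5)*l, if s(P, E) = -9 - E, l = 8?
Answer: -32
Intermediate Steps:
s(5, -5)*l = (-9 - 1*(-5))*8 = (-9 + 5)*8 = -4*8 = -32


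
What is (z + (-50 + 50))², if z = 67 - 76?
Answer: 81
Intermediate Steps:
z = -9
(z + (-50 + 50))² = (-9 + (-50 + 50))² = (-9 + 0)² = (-9)² = 81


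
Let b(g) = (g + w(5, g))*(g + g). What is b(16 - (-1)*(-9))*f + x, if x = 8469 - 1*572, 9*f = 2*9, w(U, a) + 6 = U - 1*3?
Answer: 7981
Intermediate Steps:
w(U, a) = -9 + U (w(U, a) = -6 + (U - 1*3) = -6 + (U - 3) = -6 + (-3 + U) = -9 + U)
b(g) = 2*g*(-4 + g) (b(g) = (g + (-9 + 5))*(g + g) = (g - 4)*(2*g) = (-4 + g)*(2*g) = 2*g*(-4 + g))
f = 2 (f = (2*9)/9 = (⅑)*18 = 2)
x = 7897 (x = 8469 - 572 = 7897)
b(16 - (-1)*(-9))*f + x = (2*(16 - (-1)*(-9))*(-4 + (16 - (-1)*(-9))))*2 + 7897 = (2*(16 - 1*9)*(-4 + (16 - 1*9)))*2 + 7897 = (2*(16 - 9)*(-4 + (16 - 9)))*2 + 7897 = (2*7*(-4 + 7))*2 + 7897 = (2*7*3)*2 + 7897 = 42*2 + 7897 = 84 + 7897 = 7981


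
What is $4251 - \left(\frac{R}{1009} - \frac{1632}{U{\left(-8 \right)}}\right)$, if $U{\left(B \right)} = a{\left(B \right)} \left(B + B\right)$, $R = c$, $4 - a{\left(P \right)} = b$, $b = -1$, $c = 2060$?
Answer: $\frac{21333077}{5045} \approx 4228.6$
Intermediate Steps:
$a{\left(P \right)} = 5$ ($a{\left(P \right)} = 4 - -1 = 4 + 1 = 5$)
$R = 2060$
$U{\left(B \right)} = 10 B$ ($U{\left(B \right)} = 5 \left(B + B\right) = 5 \cdot 2 B = 10 B$)
$4251 - \left(\frac{R}{1009} - \frac{1632}{U{\left(-8 \right)}}\right) = 4251 - \left(\frac{2060}{1009} - \frac{1632}{10 \left(-8\right)}\right) = 4251 - \left(2060 \cdot \frac{1}{1009} - \frac{1632}{-80}\right) = 4251 - \left(\frac{2060}{1009} - - \frac{102}{5}\right) = 4251 - \left(\frac{2060}{1009} + \frac{102}{5}\right) = 4251 - \frac{113218}{5045} = \frac{21333077}{5045}$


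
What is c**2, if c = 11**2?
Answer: 14641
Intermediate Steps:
c = 121
c**2 = 121**2 = 14641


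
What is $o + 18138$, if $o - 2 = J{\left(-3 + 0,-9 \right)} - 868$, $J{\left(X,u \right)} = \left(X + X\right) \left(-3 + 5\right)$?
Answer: $17260$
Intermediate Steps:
$J{\left(X,u \right)} = 4 X$ ($J{\left(X,u \right)} = 2 X 2 = 4 X$)
$o = -878$ ($o = 2 + \left(4 \left(-3 + 0\right) - 868\right) = 2 + \left(4 \left(-3\right) - 868\right) = 2 - 880 = -878$)
$o + 18138 = -878 + 18138 = 17260$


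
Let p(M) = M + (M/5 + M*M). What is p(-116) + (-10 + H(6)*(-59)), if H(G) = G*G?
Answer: 55914/5 ≈ 11183.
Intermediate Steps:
H(G) = G²
p(M) = M² + 6*M/5 (p(M) = M + (M*(⅕) + M²) = M + (M/5 + M²) = M + (M² + M/5) = M² + 6*M/5)
p(-116) + (-10 + H(6)*(-59)) = (⅕)*(-116)*(6 + 5*(-116)) + (-10 + 6²*(-59)) = (⅕)*(-116)*(6 - 580) + (-10 + 36*(-59)) = (⅕)*(-116)*(-574) + (-10 - 2124) = 66584/5 - 2134 = 55914/5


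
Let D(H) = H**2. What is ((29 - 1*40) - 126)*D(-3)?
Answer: -1233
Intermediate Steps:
((29 - 1*40) - 126)*D(-3) = ((29 - 1*40) - 126)*(-3)**2 = ((29 - 40) - 126)*9 = (-11 - 126)*9 = -137*9 = -1233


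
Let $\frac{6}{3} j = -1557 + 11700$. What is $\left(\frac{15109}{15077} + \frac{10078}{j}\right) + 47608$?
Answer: $\frac{7280958674287}{152926011} \approx 47611.0$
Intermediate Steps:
$j = \frac{10143}{2}$ ($j = \frac{-1557 + 11700}{2} = \frac{1}{2} \cdot 10143 = \frac{10143}{2} \approx 5071.5$)
$\left(\frac{15109}{15077} + \frac{10078}{j}\right) + 47608 = \left(\frac{15109}{15077} + \frac{10078}{\frac{10143}{2}}\right) + 47608 = \left(15109 \cdot \frac{1}{15077} + 10078 \cdot \frac{2}{10143}\right) + 47608 = \left(\frac{15109}{15077} + \frac{20156}{10143}\right) + 47608 = \frac{457142599}{152926011} + 47608 = \frac{7280958674287}{152926011}$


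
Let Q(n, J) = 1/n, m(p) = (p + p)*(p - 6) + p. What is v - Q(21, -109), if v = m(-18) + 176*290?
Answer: 1089605/21 ≈ 51886.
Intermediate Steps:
m(p) = p + 2*p*(-6 + p) (m(p) = (2*p)*(-6 + p) + p = 2*p*(-6 + p) + p = p + 2*p*(-6 + p))
v = 51886 (v = -18*(-11 + 2*(-18)) + 176*290 = -18*(-11 - 36) + 51040 = -18*(-47) + 51040 = 846 + 51040 = 51886)
v - Q(21, -109) = 51886 - 1/21 = 1089605/21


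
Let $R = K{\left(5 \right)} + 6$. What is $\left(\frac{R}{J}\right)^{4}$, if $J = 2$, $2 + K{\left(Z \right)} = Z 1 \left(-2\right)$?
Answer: $81$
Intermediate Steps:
$K{\left(Z \right)} = -2 - 2 Z$ ($K{\left(Z \right)} = -2 + Z 1 \left(-2\right) = -2 + Z \left(-2\right) = -2 - 2 Z$)
$R = -6$ ($R = \left(-2 - 10\right) + 6 = -12 + 6 = -6$)
$\left(\frac{R}{J}\right)^{4} = \left(- \frac{6}{2}\right)^{4} = \left(\left(-6\right) \frac{1}{2}\right)^{4} = \left(-3\right)^{4} = 81$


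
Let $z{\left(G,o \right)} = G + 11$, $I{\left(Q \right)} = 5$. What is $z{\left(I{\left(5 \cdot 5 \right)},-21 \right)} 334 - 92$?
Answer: $5252$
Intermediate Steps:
$z{\left(G,o \right)} = 11 + G$
$z{\left(I{\left(5 \cdot 5 \right)},-21 \right)} 334 - 92 = \left(11 + 5\right) 334 - 92 = 16 \cdot 334 - 92 = 5344 - 92 = 5252$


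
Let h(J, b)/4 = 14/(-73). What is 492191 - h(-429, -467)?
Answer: 35929999/73 ≈ 4.9219e+5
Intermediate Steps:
h(J, b) = -56/73 (h(J, b) = 4*(14/(-73)) = 4*(14*(-1/73)) = 4*(-14/73) = -56/73)
492191 - h(-429, -467) = 492191 - 1*(-56/73) = 492191 + 56/73 = 35929999/73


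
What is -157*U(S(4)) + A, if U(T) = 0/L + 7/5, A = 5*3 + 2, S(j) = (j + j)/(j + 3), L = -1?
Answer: -1014/5 ≈ -202.80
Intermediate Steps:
S(j) = 2*j/(3 + j) (S(j) = (2*j)/(3 + j) = 2*j/(3 + j))
A = 17 (A = 15 + 2 = 17)
U(T) = 7/5 (U(T) = 0/(-1) + 7/5 = 0*(-1) + 7*(⅕) = 0 + 7/5 = 7/5)
-157*U(S(4)) + A = -157*7/5 + 17 = -1099/5 + 17 = -1014/5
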